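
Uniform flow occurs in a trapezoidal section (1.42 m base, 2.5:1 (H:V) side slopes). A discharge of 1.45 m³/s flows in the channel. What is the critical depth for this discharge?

y_c = 0.377 m

At critical depth, Q² T / (g A³) = 1, i.e. A³/T = Q²/g = 1.45²/9.81 = 0.2143.
Try y = 0.468 m: A³/T = 0.4736 — high.
Try y = 0.377 m: A³/T = 0.2138 — ≈ 0.2143.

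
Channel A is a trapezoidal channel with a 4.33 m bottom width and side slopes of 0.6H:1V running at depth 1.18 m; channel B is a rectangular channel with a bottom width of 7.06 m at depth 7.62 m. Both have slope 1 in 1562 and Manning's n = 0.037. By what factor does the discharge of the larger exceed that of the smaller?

18.3

Channel A: With bottom width b = 4.33 m and side slope z = 0.6: A = (b + zy)y = (4.33 + 0.6×1.18)×1.18 = 5.945 m²; P = b + 2y√(1+z²) = 4.33 + 2×1.18×1.166 = 7.082 m. Hydraulic radius R = A/P = 5.945/7.082 = 0.8394 m. Q_A = (1/0.037)·5.945·0.8394^(2/3)·√0.0006402 = 3.618 m³/s.
Channel B: Flow area A = b·y = 7.06 × 7.62 = 53.8 m². Wetted perimeter P = b + 2y = 7.06 + 2×7.62 = 22.3 m. Hydraulic radius R = A/P = 53.8/22.3 = 2.412 m. Q_B = (1/0.037)·53.8·2.412^(2/3)·√0.0006402 = 66.17 m³/s.
The larger discharge is 66.17 m³/s and the smaller is 3.618 m³/s; the ratio is 18.3.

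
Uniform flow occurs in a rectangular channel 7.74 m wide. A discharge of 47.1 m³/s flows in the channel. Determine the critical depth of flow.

For a rectangular channel, critical depth y_c = (q²/g)^(1/3) where q = Q/b = 47.1/7.74 = 6.085 m²/s.
So y_c = (6.085²/9.81)^(1/3) = 1.56 m.

y_c = 1.56 m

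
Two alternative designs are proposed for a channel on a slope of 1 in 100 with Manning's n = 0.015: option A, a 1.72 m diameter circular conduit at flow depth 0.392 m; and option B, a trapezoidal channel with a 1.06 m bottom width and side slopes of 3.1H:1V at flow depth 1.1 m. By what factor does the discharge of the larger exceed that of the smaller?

23.1

Channel A: For a circular section of diameter D = 1.72 m at depth y = 0.392 m, the central angle is θ = 2 arccos(1 − 2y/D) = 1.991 rad. Then A = (D²/8)(θ − sin θ) = 0.3985 m² and P = Dθ/2 = 1.712 m. Hydraulic radius R = A/P = 0.3985/1.712 = 0.2328 m. Q_A = (1/0.015)·0.3985·0.2328^(2/3)·√0.01 = 1.005 m³/s.
Channel B: With bottom width b = 1.06 m and side slope z = 3.1: A = (b + zy)y = (1.06 + 3.1×1.1)×1.1 = 4.917 m²; P = b + 2y√(1+z²) = 1.06 + 2×1.1×3.257 = 8.226 m. Hydraulic radius R = A/P = 4.917/8.226 = 0.5977 m. Q_B = (1/0.015)·4.917·0.5977^(2/3)·√0.01 = 23.26 m³/s.
The larger discharge is 23.26 m³/s and the smaller is 1.005 m³/s; the ratio is 23.1.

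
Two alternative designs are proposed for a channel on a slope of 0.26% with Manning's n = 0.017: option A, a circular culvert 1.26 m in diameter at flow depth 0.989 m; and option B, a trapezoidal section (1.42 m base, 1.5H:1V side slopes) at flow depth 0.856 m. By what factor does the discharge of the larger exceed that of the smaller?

Channel A: For a circular section of diameter D = 1.26 m at depth y = 0.989 m, the central angle is θ = 2 arccos(1 − 2y/D) = 4.354 rad. Then A = (D²/8)(θ − sin θ) = 1.05 m² and P = Dθ/2 = 2.743 m. Hydraulic radius R = A/P = 1.05/2.743 = 0.3828 m. Q_A = (1/0.017)·1.05·0.3828^(2/3)·√0.0026 = 1.66 m³/s.
Channel B: With bottom width b = 1.42 m and side slope z = 1.5: A = (b + zy)y = (1.42 + 1.5×0.856)×0.856 = 2.315 m²; P = b + 2y√(1+z²) = 1.42 + 2×0.856×1.803 = 4.506 m. Hydraulic radius R = A/P = 2.315/4.506 = 0.5136 m. Q_B = (1/0.017)·2.315·0.5136^(2/3)·√0.0026 = 4.453 m³/s.
The larger discharge is 4.453 m³/s and the smaller is 1.66 m³/s; the ratio is 2.68.

2.68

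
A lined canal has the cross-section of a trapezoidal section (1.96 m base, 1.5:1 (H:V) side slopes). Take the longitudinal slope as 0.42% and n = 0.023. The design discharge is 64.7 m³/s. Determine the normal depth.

Manning's equation rearranged: A R^(2/3) = nQ / (1·√S) = 0.023 × 64.7 / (√0.0042) = 22.96.
At y = 3.4 m: A R^(2/3) = 34.03 — over.
At y = 2.52 m: A R^(2/3) = 17.31 — short.
At y = 2.86 m: A R^(2/3) = 22.97 — ≈ 22.96.

y_n = 2.86 m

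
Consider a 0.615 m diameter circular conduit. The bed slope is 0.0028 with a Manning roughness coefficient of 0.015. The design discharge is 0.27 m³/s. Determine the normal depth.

y_n = 0.455 m

Manning's equation rearranged: A R^(2/3) = nQ / (1·√S) = 0.015 × 0.27 / (√0.0028) = 0.07654.
At y = 0.394 m: A R^(2/3) = 0.06316 — low.
At y = 0.524 m: A R^(2/3) = 0.088 — high.
At y = 0.455 m: A R^(2/3) = 0.0765 — matches.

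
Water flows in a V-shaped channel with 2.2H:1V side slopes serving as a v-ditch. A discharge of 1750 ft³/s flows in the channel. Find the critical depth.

At critical depth, Q² T / (g A³) = 1, i.e. A³/T = Q²/g = 1750²/32.2 = 95110.
At y = 9.34 ft: A³/T = 172000 — over.
At y = 6.42 ft: A³/T = 26390 — short.
At y = 8.3 ft: A³/T = 95320 — close enough.

y_c = 8.3 ft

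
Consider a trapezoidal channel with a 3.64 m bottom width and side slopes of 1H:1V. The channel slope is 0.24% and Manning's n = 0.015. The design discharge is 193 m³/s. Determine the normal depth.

Manning's equation rearranged: A R^(2/3) = nQ / (1·√S) = 0.015 × 193 / (√0.0024) = 59.09.
Try y = 3.08 m: A R^(2/3) = 29.2 — too small.
Try y = 5.48 m: A R^(2/3) = 94.77 — too large.
Try y = 4.37 m: A R^(2/3) = 58.99 — close enough.

y_n = 4.37 m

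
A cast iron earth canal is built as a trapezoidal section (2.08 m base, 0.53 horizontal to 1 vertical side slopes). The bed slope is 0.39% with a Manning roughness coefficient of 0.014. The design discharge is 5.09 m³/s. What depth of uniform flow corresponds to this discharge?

Manning's equation rearranged: A R^(2/3) = nQ / (1·√S) = 0.014 × 5.09 / (√0.0039) = 1.141.
Trying y = 0.632 m: A R^(2/3) = 0.8759 — low.
Trying y = 0.828 m: A R^(2/3) = 1.361 — high.
Trying y = 0.743 m: A R^(2/3) = 1.14 — ≈ 1.141.

y_n = 0.743 m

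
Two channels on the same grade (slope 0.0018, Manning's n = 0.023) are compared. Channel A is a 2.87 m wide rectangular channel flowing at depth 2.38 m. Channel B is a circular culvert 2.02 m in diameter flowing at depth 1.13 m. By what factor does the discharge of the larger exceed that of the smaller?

5.19

Channel A: Flow area A = b·y = 2.87 × 2.38 = 6.831 m². Wetted perimeter P = b + 2y = 2.87 + 2×2.38 = 7.63 m. Hydraulic radius R = A/P = 6.831/7.63 = 0.8952 m. Q_A = (1/0.023)·6.831·0.8952^(2/3)·√0.0018 = 11.7 m³/s.
Channel B: For a circular section of diameter D = 2.02 m at depth y = 1.13 m, the central angle is θ = 2 arccos(1 − 2y/D) = 3.38 rad. Then A = (D²/8)(θ − sin θ) = 1.844 m² and P = Dθ/2 = 3.414 m. Hydraulic radius R = A/P = 1.844/3.414 = 0.5403 m. Q_B = (1/0.023)·1.844·0.5403^(2/3)·√0.0018 = 2.257 m³/s.
The larger discharge is 11.7 m³/s and the smaller is 2.257 m³/s; the ratio is 5.19.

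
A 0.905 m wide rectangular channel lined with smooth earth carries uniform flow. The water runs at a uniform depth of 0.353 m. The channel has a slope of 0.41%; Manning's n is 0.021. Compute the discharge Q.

Q = 0.331 m³/s

Flow area A = b·y = 0.905 × 0.353 = 0.3195 m². Wetted perimeter P = b + 2y = 0.905 + 2×0.353 = 1.611 m.
Hydraulic radius R = A/P = 0.3195/1.611 = 0.1983 m.
Manning's equation: Q = (1/n) A R^(2/3) S^(1/2) = (1/0.021) × 0.3195 × 0.1983^(2/3) × 0.0041^(1/2) = 0.331 m³/s.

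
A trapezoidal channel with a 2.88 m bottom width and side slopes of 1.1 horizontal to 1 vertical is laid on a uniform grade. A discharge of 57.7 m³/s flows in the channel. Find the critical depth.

At critical depth, Q² T / (g A³) = 1, i.e. A³/T = Q²/g = 57.7²/9.81 = 339.4.
Trying y = 2.84 m: A³/T = 543.1 — high.
Trying y = 1.84 m: A³/T = 106 — low.
Trying y = 2.51 m: A³/T = 337.8 — matches.

y_c = 2.51 m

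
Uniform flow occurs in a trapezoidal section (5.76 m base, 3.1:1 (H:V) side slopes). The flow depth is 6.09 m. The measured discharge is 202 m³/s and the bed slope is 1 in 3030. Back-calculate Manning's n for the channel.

With bottom width b = 5.76 m and side slope z = 3.1: A = (b + zy)y = (5.76 + 3.1×6.09)×6.09 = 150.1 m²; P = b + 2y√(1+z²) = 5.76 + 2×6.09×3.257 = 45.43 m.
Hydraulic radius R = A/P = 150.1/45.43 = 3.303 m.
Rearranging Manning's equation: n = (1/Q) A R^(2/3) S^(1/2) = (1/202) × 150.1 × 3.303^(2/3) × √0.00033 = 0.0299.

n = 0.0299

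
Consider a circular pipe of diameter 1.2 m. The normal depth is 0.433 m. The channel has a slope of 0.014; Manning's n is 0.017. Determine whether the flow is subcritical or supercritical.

supercritical

For a circular section of diameter D = 1.2 m at depth y = 0.433 m, the central angle is θ = 2 arccos(1 − 2y/D) = 2.577 rad. Then A = (D²/8)(θ − sin θ) = 0.3677 m² and P = Dθ/2 = 1.546 m.
Hydraulic radius R = A/P = 0.3677/1.546 = 0.2378 m.
V = (1/n) R^(2/3) √S = (1/0.017) × 0.2378^(2/3) × √0.014 = 2.671 m/s. Hydraulic depth D_h = A/T = 0.3677/1.153 = 0.319 m.
Froude number Fr = V/√(g·D_h) = 2.671/√(9.81×0.319) = 1.51, which is greater than 1, so the flow is supercritical.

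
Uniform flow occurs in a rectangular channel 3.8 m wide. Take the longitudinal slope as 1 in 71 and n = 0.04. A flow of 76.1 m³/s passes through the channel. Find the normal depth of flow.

Manning's equation rearranged: A R^(2/3) = nQ / (1·√S) = 0.04 × 76.1 / (√0.01408) = 25.65.
At y = 6.05 m: A R^(2/3) = 29.4 — too large.
At y = 3.7 m: A R^(2/3) = 16.36 — too small.
At y = 5.38 m: A R^(2/3) = 25.64 — close enough.

y_n = 5.38 m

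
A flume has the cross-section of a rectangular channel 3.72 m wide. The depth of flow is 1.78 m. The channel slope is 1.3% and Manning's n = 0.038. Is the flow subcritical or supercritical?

subcritical

Flow area A = b·y = 3.72 × 1.78 = 6.622 m². Wetted perimeter P = b + 2y = 3.72 + 2×1.78 = 7.28 m.
Hydraulic radius R = A/P = 6.622/7.28 = 0.9096 m.
V = (1/n) R^(2/3) √S = (1/0.038) × 0.9096^(2/3) × √0.013 = 2.817 m/s. Hydraulic depth D_h = A/T = 6.622/3.72 = 1.78 m.
Froude number Fr = V/√(g·D_h) = 2.817/√(9.81×1.78) = 0.674, which is less than 1, so the flow is subcritical.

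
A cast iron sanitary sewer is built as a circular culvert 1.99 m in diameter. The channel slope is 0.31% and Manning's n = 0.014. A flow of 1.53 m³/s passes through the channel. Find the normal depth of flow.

y_n = 0.599 m

Manning's equation rearranged: A R^(2/3) = nQ / (1·√S) = 0.014 × 1.53 / (√0.0031) = 0.3847.
At y = 0.421 m: A R^(2/3) = 0.1916 — low.
At y = 0.657 m: A R^(2/3) = 0.4597 — high.
At y = 0.599 m: A R^(2/3) = 0.3849 — ≈ 0.3847.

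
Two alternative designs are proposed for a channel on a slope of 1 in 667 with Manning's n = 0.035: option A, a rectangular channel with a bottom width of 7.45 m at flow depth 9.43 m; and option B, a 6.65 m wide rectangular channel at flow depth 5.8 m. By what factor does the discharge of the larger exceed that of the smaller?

Channel A: Flow area A = b·y = 7.45 × 9.43 = 70.25 m². Wetted perimeter P = b + 2y = 7.45 + 2×9.43 = 26.31 m. Hydraulic radius R = A/P = 70.25/26.31 = 2.67 m. Q_A = (1/0.035)·70.25·2.67^(2/3)·√0.001499 = 149.6 m³/s.
Channel B: Flow area A = b·y = 6.65 × 5.8 = 38.57 m². Wetted perimeter P = b + 2y = 6.65 + 2×5.8 = 18.25 m. Hydraulic radius R = A/P = 38.57/18.25 = 2.113 m. Q_B = (1/0.035)·38.57·2.113^(2/3)·√0.001499 = 70.27 m³/s.
The larger discharge is 149.6 m³/s and the smaller is 70.27 m³/s; the ratio is 2.13.

2.13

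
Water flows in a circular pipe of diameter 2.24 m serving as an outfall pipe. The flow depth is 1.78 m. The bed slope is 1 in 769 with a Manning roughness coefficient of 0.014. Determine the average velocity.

V = 1.99 m/s

For a circular section of diameter D = 2.24 m at depth y = 1.78 m, the central angle is θ = 2 arccos(1 − 2y/D) = 4.402 rad. Then A = (D²/8)(θ − sin θ) = 3.358 m² and P = Dθ/2 = 4.93 m.
Hydraulic radius R = A/P = 3.358/4.93 = 0.6811 m.
From Manning's equation, V = (1/n) R^(2/3) S^(1/2) = (1/0.014) × 0.6811^(2/3) × 0.0013^(1/2) = 1.99 m/s.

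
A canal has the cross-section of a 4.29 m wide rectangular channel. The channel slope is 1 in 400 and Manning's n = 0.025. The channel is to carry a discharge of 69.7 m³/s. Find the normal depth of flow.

Manning's equation rearranged: A R^(2/3) = nQ / (1·√S) = 0.025 × 69.7 / (√0.0025) = 34.85.
At y = 6.87 m: A R^(2/3) = 40.9 — too large.
At y = 5.99 m: A R^(2/3) = 34.85 — matches.

y_n = 5.99 m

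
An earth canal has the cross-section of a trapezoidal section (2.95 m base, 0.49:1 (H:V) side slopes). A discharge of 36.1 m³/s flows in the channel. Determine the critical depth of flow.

y_c = 2.18 m

At critical depth, Q² T / (g A³) = 1, i.e. A³/T = Q²/g = 36.1²/9.81 = 132.8.
Try y = 2.58 m: A³/T = 234.6 — too large.
Try y = 1.62 m: A³/T = 49.17 — too small.
Try y = 2.18 m: A³/T = 132.1 — close enough.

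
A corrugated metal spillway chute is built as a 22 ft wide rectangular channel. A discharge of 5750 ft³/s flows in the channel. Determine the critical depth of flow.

For a rectangular channel, critical depth y_c = (q²/g)^(1/3) where q = Q/b = 5750/22 = 261.4 ft²/s.
So y_c = (261.4²/32.2)^(1/3) = 12.8 ft.

y_c = 12.8 ft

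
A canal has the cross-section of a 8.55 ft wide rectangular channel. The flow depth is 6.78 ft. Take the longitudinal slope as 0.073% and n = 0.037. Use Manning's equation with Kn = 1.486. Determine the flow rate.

Flow area A = b·y = 8.55 × 6.78 = 57.97 ft². Wetted perimeter P = b + 2y = 8.55 + 2×6.78 = 22.11 ft.
Hydraulic radius R = A/P = 57.97/22.11 = 2.622 ft.
Manning's equation: Q = (1.486/n) A R^(2/3) S^(1/2) = (1.486/0.037) × 57.97 × 2.622^(2/3) × 0.00073^(1/2) = 120 ft³/s.

Q = 120 ft³/s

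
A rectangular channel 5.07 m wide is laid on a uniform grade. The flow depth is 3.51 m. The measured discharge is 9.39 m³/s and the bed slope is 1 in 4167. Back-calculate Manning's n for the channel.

Flow area A = b·y = 5.07 × 3.51 = 17.8 m². Wetted perimeter P = b + 2y = 5.07 + 2×3.51 = 12.09 m.
Hydraulic radius R = A/P = 17.8/12.09 = 1.472 m.
Rearranging Manning's equation: n = (1/Q) A R^(2/3) S^(1/2) = (1/9.39) × 17.8 × 1.472^(2/3) × √0.00024 = 0.038.

n = 0.038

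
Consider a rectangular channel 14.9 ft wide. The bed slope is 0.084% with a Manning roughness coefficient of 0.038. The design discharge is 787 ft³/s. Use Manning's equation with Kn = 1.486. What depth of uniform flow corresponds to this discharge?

Manning's equation rearranged: A R^(2/3) = nQ / (1.486·√S) = 0.038 × 787 / (1.486 × √0.00084) = 694.4.
Try y = 19.9 ft: A R^(2/3) = 915 — high.
Try y = 15.8 ft: A R^(2/3) = 694.1 — close enough.

y_n = 15.8 ft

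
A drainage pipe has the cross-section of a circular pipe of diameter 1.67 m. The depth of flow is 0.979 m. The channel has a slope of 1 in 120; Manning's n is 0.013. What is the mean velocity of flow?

For a circular section of diameter D = 1.67 m at depth y = 0.979 m, the central angle is θ = 2 arccos(1 − 2y/D) = 3.488 rad. Then A = (D²/8)(θ − sin θ) = 1.334 m² and P = Dθ/2 = 2.913 m.
Hydraulic radius R = A/P = 1.334/2.913 = 0.4582 m.
From Manning's equation, V = (1/n) R^(2/3) S^(1/2) = (1/0.013) × 0.4582^(2/3) × 0.008333^(1/2) = 4.17 m/s.

V = 4.17 m/s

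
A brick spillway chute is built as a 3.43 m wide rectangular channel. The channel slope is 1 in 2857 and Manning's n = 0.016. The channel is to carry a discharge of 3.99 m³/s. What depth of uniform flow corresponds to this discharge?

y_n = 1.24 m

Manning's equation rearranged: A R^(2/3) = nQ / (1·√S) = 0.016 × 3.99 / (√0.00035) = 3.412.
Trying y = 1.51 m: A R^(2/3) = 4.475 — too large.
Trying y = 1.24 m: A R^(2/3) = 3.416 — ≈ 3.412.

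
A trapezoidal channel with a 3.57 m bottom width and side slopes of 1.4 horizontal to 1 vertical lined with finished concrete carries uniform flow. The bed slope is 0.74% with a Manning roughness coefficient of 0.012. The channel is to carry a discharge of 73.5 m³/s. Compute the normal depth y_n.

Manning's equation rearranged: A R^(2/3) = nQ / (1·√S) = 0.012 × 73.5 / (√0.0074) = 10.25.
At y = 1.89 m: A R^(2/3) = 13.02 — over.
At y = 1.67 m: A R^(2/3) = 10.25 — matches.

y_n = 1.67 m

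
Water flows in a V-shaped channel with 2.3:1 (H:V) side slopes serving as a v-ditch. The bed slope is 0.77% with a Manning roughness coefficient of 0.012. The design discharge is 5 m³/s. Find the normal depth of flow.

y_n = 0.771 m

Manning's equation rearranged: A R^(2/3) = nQ / (1·√S) = 0.012 × 5 / (√0.0077) = 0.6838.
Try y = 0.635 m: A R^(2/3) = 0.4074 — too small.
Try y = 0.865 m: A R^(2/3) = 0.929 — too large.
Try y = 0.771 m: A R^(2/3) = 0.6836 — close enough.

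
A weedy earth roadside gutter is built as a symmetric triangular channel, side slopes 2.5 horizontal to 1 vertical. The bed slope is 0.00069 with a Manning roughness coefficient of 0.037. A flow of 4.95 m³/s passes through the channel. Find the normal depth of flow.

y_n = 1.78 m

Manning's equation rearranged: A R^(2/3) = nQ / (1·√S) = 0.037 × 4.95 / (√0.00069) = 6.972.
Try y = 2.22 m: A R^(2/3) = 12.57 — over.
Try y = 1.78 m: A R^(2/3) = 6.975 — close enough.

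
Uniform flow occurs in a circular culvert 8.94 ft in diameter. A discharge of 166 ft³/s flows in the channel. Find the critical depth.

At critical depth, Q² T / (g A³) = 1, i.e. A³/T = Q²/g = 166²/32.2 = 855.8.
At y = 2.65 ft: A³/T = 462.8 — too small.
At y = 3.11 ft: A³/T = 859.7 — close enough.

y_c = 3.11 ft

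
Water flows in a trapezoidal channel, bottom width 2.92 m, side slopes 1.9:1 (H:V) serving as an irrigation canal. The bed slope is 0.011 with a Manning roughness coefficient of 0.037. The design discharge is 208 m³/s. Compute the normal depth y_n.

Manning's equation rearranged: A R^(2/3) = nQ / (1·√S) = 0.037 × 208 / (√0.011) = 73.38.
Try y = 4.92 m: A R^(2/3) = 111.5 — too large.
Try y = 3.19 m: A R^(2/3) = 41.19 — too small.
Try y = 4.11 m: A R^(2/3) = 73.31 — ≈ 73.38.

y_n = 4.11 m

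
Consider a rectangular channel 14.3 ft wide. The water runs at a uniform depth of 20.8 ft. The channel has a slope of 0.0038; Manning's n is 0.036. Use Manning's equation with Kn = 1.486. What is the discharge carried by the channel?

Flow area A = b·y = 14.3 × 20.8 = 297.4 ft². Wetted perimeter P = b + 2y = 14.3 + 2×20.8 = 55.9 ft.
Hydraulic radius R = A/P = 297.4/55.9 = 5.321 ft.
Manning's equation: Q = (1.486/n) A R^(2/3) S^(1/2) = (1.486/0.036) × 297.4 × 5.321^(2/3) × 0.0038^(1/2) = 2310 ft³/s.

Q = 2310 ft³/s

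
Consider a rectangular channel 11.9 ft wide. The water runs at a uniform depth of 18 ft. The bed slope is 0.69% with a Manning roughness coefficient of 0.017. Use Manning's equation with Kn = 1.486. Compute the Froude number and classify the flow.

subcritical

Flow area A = b·y = 11.9 × 18 = 214.2 ft². Wetted perimeter P = b + 2y = 11.9 + 2×18 = 47.9 ft.
Hydraulic radius R = A/P = 214.2/47.9 = 4.472 ft.
V = (1.486/n) R^(2/3) √S = (1.486/0.017) × 4.472^(2/3) × √0.0069 = 19.71 ft/s. Hydraulic depth D_h = A/T = 214.2/11.9 = 18 ft.
Froude number Fr = V/√(g·D_h) = 19.71/√(32.2×18) = 0.819, which is less than 1, so the flow is subcritical.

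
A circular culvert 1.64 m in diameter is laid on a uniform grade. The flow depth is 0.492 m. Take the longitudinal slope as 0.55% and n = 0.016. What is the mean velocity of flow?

For a circular section of diameter D = 1.64 m at depth y = 0.492 m, the central angle is θ = 2 arccos(1 − 2y/D) = 2.319 rad. Then A = (D²/8)(θ − sin θ) = 0.533 m² and P = Dθ/2 = 1.901 m.
Hydraulic radius R = A/P = 0.533/1.901 = 0.2803 m.
From Manning's equation, V = (1/n) R^(2/3) S^(1/2) = (1/0.016) × 0.2803^(2/3) × 0.0055^(1/2) = 1.99 m/s.

V = 1.99 m/s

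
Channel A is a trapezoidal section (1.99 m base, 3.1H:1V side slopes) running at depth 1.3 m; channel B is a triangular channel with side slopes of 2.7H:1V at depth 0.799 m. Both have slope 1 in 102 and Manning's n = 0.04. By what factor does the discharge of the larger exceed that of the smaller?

7.2

Channel A: With bottom width b = 1.99 m and side slope z = 3.1: A = (b + zy)y = (1.99 + 3.1×1.3)×1.3 = 7.826 m²; P = b + 2y√(1+z²) = 1.99 + 2×1.3×3.257 = 10.46 m. Hydraulic radius R = A/P = 7.826/10.46 = 0.7483 m. Q_A = (1/0.04)·7.826·0.7483^(2/3)·√0.009804 = 15.97 m³/s.
Channel B: For a triangular section with side slope z = 2.7: A = zy² = 2.7×0.799² = 1.724 m²; P = 2y√(1+z²) = 2×0.799×2.879 = 4.601 m. Hydraulic radius R = A/P = 1.724/4.601 = 0.3746 m. Q_B = (1/0.04)·1.724·0.3746^(2/3)·√0.009804 = 2.217 m³/s.
The larger discharge is 15.97 m³/s and the smaller is 2.217 m³/s; the ratio is 7.2.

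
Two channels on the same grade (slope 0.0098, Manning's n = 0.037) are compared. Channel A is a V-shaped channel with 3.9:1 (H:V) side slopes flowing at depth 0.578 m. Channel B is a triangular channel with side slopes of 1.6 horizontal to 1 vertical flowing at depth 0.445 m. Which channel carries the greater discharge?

channel A

Channel A: For a triangular section with side slope z = 3.9: A = zy² = 3.9×0.578² = 1.303 m²; P = 2y√(1+z²) = 2×0.578×4.026 = 4.654 m. Hydraulic radius R = A/P = 1.303/4.654 = 0.2799 m. Q_A = (1/0.037)·1.303·0.2799^(2/3)·√0.0098 = 1.492 m³/s.
Channel B: For a triangular section with side slope z = 1.6: A = zy² = 1.6×0.445² = 0.3168 m²; P = 2y√(1+z²) = 2×0.445×1.887 = 1.679 m. Hydraulic radius R = A/P = 0.3168/1.679 = 0.1887 m. Q_B = (1/0.037)·0.3168·0.1887^(2/3)·√0.0098 = 0.2789 m³/s.
Q_A = 1.492 m³/s vs Q_B = 0.2789 m³/s, so channel A carries more.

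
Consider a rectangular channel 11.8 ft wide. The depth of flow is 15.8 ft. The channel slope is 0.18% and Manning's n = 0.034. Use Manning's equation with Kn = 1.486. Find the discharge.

Q = 914 ft³/s

Flow area A = b·y = 11.8 × 15.8 = 186.4 ft². Wetted perimeter P = b + 2y = 11.8 + 2×15.8 = 43.4 ft.
Hydraulic radius R = A/P = 186.4/43.4 = 4.296 ft.
Manning's equation: Q = (1.486/n) A R^(2/3) S^(1/2) = (1.486/0.034) × 186.4 × 4.296^(2/3) × 0.0018^(1/2) = 914 ft³/s.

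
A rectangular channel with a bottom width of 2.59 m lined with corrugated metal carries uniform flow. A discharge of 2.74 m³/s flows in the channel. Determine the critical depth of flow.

For a rectangular channel, critical depth y_c = (q²/g)^(1/3) where q = Q/b = 2.74/2.59 = 1.058 m²/s.
So y_c = (1.058²/9.81)^(1/3) = 0.485 m.

y_c = 0.485 m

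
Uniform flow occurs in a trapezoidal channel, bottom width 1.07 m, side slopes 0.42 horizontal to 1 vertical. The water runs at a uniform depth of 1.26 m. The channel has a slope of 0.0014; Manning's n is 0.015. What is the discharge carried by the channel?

With bottom width b = 1.07 m and side slope z = 0.42: A = (b + zy)y = (1.07 + 0.42×1.26)×1.26 = 2.015 m²; P = b + 2y√(1+z²) = 1.07 + 2×1.26×1.085 = 3.803 m.
Hydraulic radius R = A/P = 2.015/3.803 = 0.5298 m.
Manning's equation: Q = (1/n) A R^(2/3) S^(1/2) = (1/0.015) × 2.015 × 0.5298^(2/3) × 0.0014^(1/2) = 3.29 m³/s.

Q = 3.29 m³/s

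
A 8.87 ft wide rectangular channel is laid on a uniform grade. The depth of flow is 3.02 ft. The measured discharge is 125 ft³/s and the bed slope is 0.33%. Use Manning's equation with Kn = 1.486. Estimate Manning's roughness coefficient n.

Flow area A = b·y = 8.87 × 3.02 = 26.79 ft². Wetted perimeter P = b + 2y = 8.87 + 2×3.02 = 14.91 ft.
Hydraulic radius R = A/P = 26.79/14.91 = 1.797 ft.
Rearranging Manning's equation: n = (1.486/Q) A R^(2/3) S^(1/2) = (1.486/125) × 26.79 × 1.797^(2/3) × √0.0033 = 0.027.

n = 0.027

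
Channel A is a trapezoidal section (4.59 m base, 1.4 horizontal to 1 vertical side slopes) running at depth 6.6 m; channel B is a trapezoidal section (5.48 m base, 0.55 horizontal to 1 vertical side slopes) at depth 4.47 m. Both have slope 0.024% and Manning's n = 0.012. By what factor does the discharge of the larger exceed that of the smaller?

3.34

Channel A: With bottom width b = 4.59 m and side slope z = 1.4: A = (b + zy)y = (4.59 + 1.4×6.6)×6.6 = 91.28 m²; P = b + 2y√(1+z²) = 4.59 + 2×6.6×1.72 = 27.3 m. Hydraulic radius R = A/P = 91.28/27.3 = 3.343 m. Q_A = (1/0.012)·91.28·3.343^(2/3)·√0.00024 = 263.5 m³/s.
Channel B: With bottom width b = 5.48 m and side slope z = 0.55: A = (b + zy)y = (5.48 + 0.55×4.47)×4.47 = 35.49 m²; P = b + 2y√(1+z²) = 5.48 + 2×4.47×1.141 = 15.68 m. Hydraulic radius R = A/P = 35.49/15.68 = 2.263 m. Q_B = (1/0.012)·35.49·2.263^(2/3)·√0.00024 = 78.96 m³/s.
The larger discharge is 263.5 m³/s and the smaller is 78.96 m³/s; the ratio is 3.34.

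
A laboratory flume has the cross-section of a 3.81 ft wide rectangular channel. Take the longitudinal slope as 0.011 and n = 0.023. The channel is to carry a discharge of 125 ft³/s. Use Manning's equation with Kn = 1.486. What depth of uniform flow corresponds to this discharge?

y_n = 4.07 ft

Manning's equation rearranged: A R^(2/3) = nQ / (1.486·√S) = 0.023 × 125 / (1.486 × √0.011) = 18.45.
Trying y = 3.27 ft: A R^(2/3) = 14.1 — too small.
Trying y = 4.83 ft: A R^(2/3) = 22.66 — too large.
Trying y = 4.07 ft: A R^(2/3) = 18.45 — ≈ 18.45.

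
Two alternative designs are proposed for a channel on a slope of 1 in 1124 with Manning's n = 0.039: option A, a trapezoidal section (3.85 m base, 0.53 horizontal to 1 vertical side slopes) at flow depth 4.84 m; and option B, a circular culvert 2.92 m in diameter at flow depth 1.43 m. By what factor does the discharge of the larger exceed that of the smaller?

19.4

Channel A: With bottom width b = 3.85 m and side slope z = 0.53: A = (b + zy)y = (3.85 + 0.53×4.84)×4.84 = 31.05 m²; P = b + 2y√(1+z²) = 3.85 + 2×4.84×1.132 = 14.81 m. Hydraulic radius R = A/P = 31.05/14.81 = 2.097 m. Q_A = (1/0.039)·31.05·2.097^(2/3)·√0.0008897 = 38.91 m³/s.
Channel B: For a circular section of diameter D = 2.92 m at depth y = 1.43 m, the central angle is θ = 2 arccos(1 − 2y/D) = 3.1 rad. Then A = (D²/8)(θ − sin θ) = 3.261 m² and P = Dθ/2 = 4.527 m. Hydraulic radius R = A/P = 3.261/4.527 = 0.7203 m. Q_B = (1/0.039)·3.261·0.7203^(2/3)·√0.0008897 = 2.004 m³/s.
The larger discharge is 38.91 m³/s and the smaller is 2.004 m³/s; the ratio is 19.4.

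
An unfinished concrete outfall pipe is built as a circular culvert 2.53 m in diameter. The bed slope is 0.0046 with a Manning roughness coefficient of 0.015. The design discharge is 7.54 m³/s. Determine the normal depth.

y_n = 1.19 m

Manning's equation rearranged: A R^(2/3) = nQ / (1·√S) = 0.015 × 7.54 / (√0.0046) = 1.668.
Try y = 1.47 m: A R^(2/3) = 2.368 — over.
Try y = 1.04 m: A R^(2/3) = 1.312 — short.
Try y = 1.19 m: A R^(2/3) = 1.667 — close enough.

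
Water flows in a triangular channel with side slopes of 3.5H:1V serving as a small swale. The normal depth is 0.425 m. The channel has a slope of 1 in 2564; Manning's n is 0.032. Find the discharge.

Q = 0.135 m³/s

For a triangular section with side slope z = 3.5: A = zy² = 3.5×0.425² = 0.6322 m²; P = 2y√(1+z²) = 2×0.425×3.64 = 3.094 m.
Hydraulic radius R = A/P = 0.6322/3.094 = 0.2043 m.
Manning's equation: Q = (1/n) A R^(2/3) S^(1/2) = (1/0.032) × 0.6322 × 0.2043^(2/3) × 0.00039^(1/2) = 0.135 m³/s.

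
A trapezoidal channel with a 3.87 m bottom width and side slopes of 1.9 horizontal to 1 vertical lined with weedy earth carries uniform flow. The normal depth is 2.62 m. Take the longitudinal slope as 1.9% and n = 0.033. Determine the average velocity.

With bottom width b = 3.87 m and side slope z = 1.9: A = (b + zy)y = (3.87 + 1.9×2.62)×2.62 = 23.18 m²; P = b + 2y√(1+z²) = 3.87 + 2×2.62×2.147 = 15.12 m.
Hydraulic radius R = A/P = 23.18/15.12 = 1.533 m.
From Manning's equation, V = (1/n) R^(2/3) S^(1/2) = (1/0.033) × 1.533^(2/3) × 0.019^(1/2) = 5.55 m/s.

V = 5.55 m/s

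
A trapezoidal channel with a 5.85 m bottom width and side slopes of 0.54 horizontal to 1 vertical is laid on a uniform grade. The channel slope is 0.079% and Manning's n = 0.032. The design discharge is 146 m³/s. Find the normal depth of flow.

y_n = 7.59 m

Manning's equation rearranged: A R^(2/3) = nQ / (1·√S) = 0.032 × 146 / (√0.00079) = 166.2.
At y = 5.67 m: A R^(2/3) = 97.9 — short.
At y = 9.65 m: A R^(2/3) = 261.8 — over.
At y = 7.59 m: A R^(2/3) = 166.3 — ≈ 166.2.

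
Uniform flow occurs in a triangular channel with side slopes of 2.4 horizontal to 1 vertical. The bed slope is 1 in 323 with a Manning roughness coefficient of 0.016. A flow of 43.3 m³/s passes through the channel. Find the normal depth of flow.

y_n = 2.25 m

Manning's equation rearranged: A R^(2/3) = nQ / (1·√S) = 0.016 × 43.3 / (√0.003096) = 12.45.
At y = 2.69 m: A R^(2/3) = 20.06 — high.
At y = 2.25 m: A R^(2/3) = 12.46 — close enough.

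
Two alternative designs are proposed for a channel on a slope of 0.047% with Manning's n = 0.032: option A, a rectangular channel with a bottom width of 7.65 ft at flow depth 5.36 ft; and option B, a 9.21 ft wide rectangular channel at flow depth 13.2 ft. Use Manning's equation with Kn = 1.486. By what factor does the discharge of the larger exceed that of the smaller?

3.94

Channel A: Flow area A = b·y = 7.65 × 5.36 = 41 ft². Wetted perimeter P = b + 2y = 7.65 + 2×5.36 = 18.37 ft. Hydraulic radius R = A/P = 41/18.37 = 2.232 ft. Q_A = (1.486/0.032)·41·2.232^(2/3)·√0.00047 = 70.51 ft³/s.
Channel B: Flow area A = b·y = 9.21 × 13.2 = 121.6 ft². Wetted perimeter P = b + 2y = 9.21 + 2×13.2 = 35.61 ft. Hydraulic radius R = A/P = 121.6/35.61 = 3.414 ft. Q_B = (1.486/0.032)·121.6·3.414^(2/3)·√0.00047 = 277.5 ft³/s.
The larger discharge is 277.5 ft³/s and the smaller is 70.51 ft³/s; the ratio is 3.94.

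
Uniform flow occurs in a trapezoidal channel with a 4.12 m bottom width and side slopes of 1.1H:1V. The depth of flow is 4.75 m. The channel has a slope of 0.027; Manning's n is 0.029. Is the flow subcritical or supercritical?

supercritical

With bottom width b = 4.12 m and side slope z = 1.1: A = (b + zy)y = (4.12 + 1.1×4.75)×4.75 = 44.39 m²; P = b + 2y√(1+z²) = 4.12 + 2×4.75×1.487 = 18.24 m.
Hydraulic radius R = A/P = 44.39/18.24 = 2.433 m.
V = (1/n) R^(2/3) √S = (1/0.029) × 2.433^(2/3) × √0.027 = 10.25 m/s. Hydraulic depth D_h = A/T = 44.39/14.57 = 3.047 m.
Froude number Fr = V/√(g·D_h) = 10.25/√(9.81×3.047) = 1.87, which is greater than 1, so the flow is supercritical.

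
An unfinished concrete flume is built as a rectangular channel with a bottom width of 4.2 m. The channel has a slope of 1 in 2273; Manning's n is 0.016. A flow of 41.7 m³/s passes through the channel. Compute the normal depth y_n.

y_n = 5.69 m

Manning's equation rearranged: A R^(2/3) = nQ / (1·√S) = 0.016 × 41.7 / (√0.0004399) = 31.81.
Try y = 4.64 m: A R^(2/3) = 24.92 — low.
Try y = 6.79 m: A R^(2/3) = 39.08 — high.
Try y = 5.69 m: A R^(2/3) = 31.79 — close enough.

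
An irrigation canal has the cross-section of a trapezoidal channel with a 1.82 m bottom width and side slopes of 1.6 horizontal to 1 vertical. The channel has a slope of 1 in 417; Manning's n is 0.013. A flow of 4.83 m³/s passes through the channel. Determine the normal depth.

y_n = 0.716 m

Manning's equation rearranged: A R^(2/3) = nQ / (1·√S) = 0.013 × 4.83 / (√0.002398) = 1.282.
At y = 0.636 m: A R^(2/3) = 1.024 — too small.
At y = 0.806 m: A R^(2/3) = 1.611 — too large.
At y = 0.716 m: A R^(2/3) = 1.283 — ≈ 1.282.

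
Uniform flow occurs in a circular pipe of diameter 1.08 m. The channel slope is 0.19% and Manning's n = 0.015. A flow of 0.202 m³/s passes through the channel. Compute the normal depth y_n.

Manning's equation rearranged: A R^(2/3) = nQ / (1·√S) = 0.015 × 0.202 / (√0.0019) = 0.06951.
Trying y = 0.239 m: A R^(2/3) = 0.0411 — short.
Trying y = 0.344 m: A R^(2/3) = 0.08411 — over.
Trying y = 0.312 m: A R^(2/3) = 0.06965 — ≈ 0.06951.

y_n = 0.312 m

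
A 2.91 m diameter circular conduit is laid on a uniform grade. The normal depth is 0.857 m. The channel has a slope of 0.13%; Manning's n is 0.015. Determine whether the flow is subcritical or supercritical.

subcritical

For a circular section of diameter D = 2.91 m at depth y = 0.857 m, the central angle is θ = 2 arccos(1 − 2y/D) = 2.294 rad. Then A = (D²/8)(θ − sin θ) = 1.636 m² and P = Dθ/2 = 3.338 m.
Hydraulic radius R = A/P = 1.636/3.338 = 0.4899 m.
V = (1/n) R^(2/3) √S = (1/0.015) × 0.4899^(2/3) × √0.0013 = 1.494 m/s. Hydraulic depth D_h = A/T = 1.636/2.653 = 0.6165 m.
Froude number Fr = V/√(g·D_h) = 1.494/√(9.81×0.6165) = 0.607, which is less than 1, so the flow is subcritical.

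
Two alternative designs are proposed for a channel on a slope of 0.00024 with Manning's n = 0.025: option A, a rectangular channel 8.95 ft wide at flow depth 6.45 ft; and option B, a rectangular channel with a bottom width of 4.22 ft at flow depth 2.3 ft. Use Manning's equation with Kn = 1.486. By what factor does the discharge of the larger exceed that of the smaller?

10.7

Channel A: Flow area A = b·y = 8.95 × 6.45 = 57.73 ft². Wetted perimeter P = b + 2y = 8.95 + 2×6.45 = 21.85 ft. Hydraulic radius R = A/P = 57.73/21.85 = 2.642 ft. Q_A = (1.486/0.025)·57.73·2.642^(2/3)·√0.00024 = 101.6 ft³/s.
Channel B: Flow area A = b·y = 4.22 × 2.3 = 9.706 ft². Wetted perimeter P = b + 2y = 4.22 + 2×2.3 = 8.82 ft. Hydraulic radius R = A/P = 9.706/8.82 = 1.1 ft. Q_B = (1.486/0.025)·9.706·1.1^(2/3)·√0.00024 = 9.527 ft³/s.
The larger discharge is 101.6 ft³/s and the smaller is 9.527 ft³/s; the ratio is 10.7.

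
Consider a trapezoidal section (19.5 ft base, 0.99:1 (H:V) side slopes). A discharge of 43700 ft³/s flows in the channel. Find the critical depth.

y_c = 32.9 ft

At critical depth, Q² T / (g A³) = 1, i.e. A³/T = Q²/g = 43700²/32.2 = 59310000.
Trying y = 25.4 ft: A³/T = 20900000 — too small.
Trying y = 38.8 ft: A³/T = 117800000 — too large.
Trying y = 32.9 ft: A³/T = 59400000 — close enough.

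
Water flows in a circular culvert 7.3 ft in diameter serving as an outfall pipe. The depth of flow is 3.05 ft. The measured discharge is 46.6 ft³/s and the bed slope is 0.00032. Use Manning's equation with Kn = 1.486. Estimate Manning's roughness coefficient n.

n = 0.013

For a circular section of diameter D = 7.3 ft at depth y = 3.05 ft, the central angle is θ = 2 arccos(1 − 2y/D) = 2.811 rad. Then A = (D²/8)(θ − sin θ) = 16.57 ft² and P = Dθ/2 = 10.26 ft.
Hydraulic radius R = A/P = 16.57/10.26 = 1.614 ft.
Rearranging Manning's equation: n = (1.486/Q) A R^(2/3) S^(1/2) = (1.486/46.6) × 16.57 × 1.614^(2/3) × √0.00032 = 0.013.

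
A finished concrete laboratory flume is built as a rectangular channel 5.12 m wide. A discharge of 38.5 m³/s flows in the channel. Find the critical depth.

y_c = 1.79 m

For a rectangular channel, critical depth y_c = (q²/g)^(1/3) where q = Q/b = 38.5/5.12 = 7.52 m²/s.
So y_c = (7.52²/9.81)^(1/3) = 1.79 m.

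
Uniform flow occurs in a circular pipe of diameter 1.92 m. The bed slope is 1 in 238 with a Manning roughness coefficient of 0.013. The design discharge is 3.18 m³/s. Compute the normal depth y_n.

y_n = 0.796 m

Manning's equation rearranged: A R^(2/3) = nQ / (1·√S) = 0.013 × 3.18 / (√0.004202) = 0.6378.
Trying y = 0.877 m: A R^(2/3) = 0.759 — over.
Trying y = 0.629 m: A R^(2/3) = 0.4117 — short.
Trying y = 0.796 m: A R^(2/3) = 0.6384 — matches.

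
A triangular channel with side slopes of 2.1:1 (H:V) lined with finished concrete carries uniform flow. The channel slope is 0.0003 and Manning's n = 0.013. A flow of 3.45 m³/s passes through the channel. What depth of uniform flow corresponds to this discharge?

y_n = 1.32 m

Manning's equation rearranged: A R^(2/3) = nQ / (1·√S) = 0.013 × 3.45 / (√0.0003) = 2.589.
Trying y = 1.47 m: A R^(2/3) = 3.452 — high.
Trying y = 1.13 m: A R^(2/3) = 1.712 — low.
Trying y = 1.32 m: A R^(2/3) = 2.591 — matches.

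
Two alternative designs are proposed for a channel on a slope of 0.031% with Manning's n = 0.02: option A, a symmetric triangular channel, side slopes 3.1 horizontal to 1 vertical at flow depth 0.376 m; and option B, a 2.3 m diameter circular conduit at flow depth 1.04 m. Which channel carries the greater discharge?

channel B

Channel A: For a triangular section with side slope z = 3.1: A = zy² = 3.1×0.376² = 0.4383 m²; P = 2y√(1+z²) = 2×0.376×3.257 = 2.449 m. Hydraulic radius R = A/P = 0.4383/2.449 = 0.1789 m. Q_A = (1/0.02)·0.4383·0.1789^(2/3)·√0.00031 = 0.1225 m³/s.
Channel B: For a circular section of diameter D = 2.3 m at depth y = 1.04 m, the central angle is θ = 2 arccos(1 − 2y/D) = 2.95 rad. Then A = (D²/8)(θ − sin θ) = 1.825 m² and P = Dθ/2 = 3.392 m. Hydraulic radius R = A/P = 1.825/3.392 = 0.5379 m. Q_B = (1/0.02)·1.825·0.5379^(2/3)·√0.00031 = 1.062 m³/s.
Q_A = 0.1225 m³/s vs Q_B = 1.062 m³/s, so channel B carries more.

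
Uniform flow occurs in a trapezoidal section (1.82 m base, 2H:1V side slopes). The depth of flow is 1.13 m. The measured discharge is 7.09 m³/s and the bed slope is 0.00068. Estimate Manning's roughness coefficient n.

n = 0.013

With bottom width b = 1.82 m and side slope z = 2: A = (b + zy)y = (1.82 + 2×1.13)×1.13 = 4.61 m²; P = b + 2y√(1+z²) = 1.82 + 2×1.13×2.236 = 6.874 m.
Hydraulic radius R = A/P = 4.61/6.874 = 0.6707 m.
Rearranging Manning's equation: n = (1/Q) A R^(2/3) S^(1/2) = (1/7.09) × 4.61 × 0.6707^(2/3) × √0.00068 = 0.013.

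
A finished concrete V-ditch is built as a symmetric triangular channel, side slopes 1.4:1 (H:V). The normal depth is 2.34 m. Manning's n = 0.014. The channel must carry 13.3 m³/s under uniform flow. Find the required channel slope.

S = 0.00063

For a triangular section with side slope z = 1.4: A = zy² = 1.4×2.34² = 7.666 m²; P = 2y√(1+z²) = 2×2.34×1.72 = 8.052 m.
Hydraulic radius R = A/P = 7.666/8.052 = 0.9521 m.
From Manning's equation, S = [nQ / (1 A R^(2/3))]² = [0.014 × 13.3 / (1 × 7.666 × 0.9521^(2/3))]² = 0.00063.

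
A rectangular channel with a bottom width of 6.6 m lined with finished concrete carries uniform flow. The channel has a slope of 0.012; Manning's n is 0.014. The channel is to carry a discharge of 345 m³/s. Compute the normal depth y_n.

Manning's equation rearranged: A R^(2/3) = nQ / (1·√S) = 0.014 × 345 / (√0.012) = 44.09.
At y = 3.07 m: A R^(2/3) = 27.61 — too small.
At y = 5.18 m: A R^(2/3) = 54.56 — too large.
At y = 4.38 m: A R^(2/3) = 44.07 — close enough.

y_n = 4.38 m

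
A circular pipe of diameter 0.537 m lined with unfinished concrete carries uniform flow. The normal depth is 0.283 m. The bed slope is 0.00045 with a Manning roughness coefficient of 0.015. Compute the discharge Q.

Q = 0.0459 m³/s

For a circular section of diameter D = 0.537 m at depth y = 0.283 m, the central angle is θ = 2 arccos(1 − 2y/D) = 3.25 rad. Then A = (D²/8)(θ − sin θ) = 0.121 m² and P = Dθ/2 = 0.8725 m.
Hydraulic radius R = A/P = 0.121/0.8725 = 0.1387 m.
Manning's equation: Q = (1/n) A R^(2/3) S^(1/2) = (1/0.015) × 0.121 × 0.1387^(2/3) × 0.00045^(1/2) = 0.0459 m³/s.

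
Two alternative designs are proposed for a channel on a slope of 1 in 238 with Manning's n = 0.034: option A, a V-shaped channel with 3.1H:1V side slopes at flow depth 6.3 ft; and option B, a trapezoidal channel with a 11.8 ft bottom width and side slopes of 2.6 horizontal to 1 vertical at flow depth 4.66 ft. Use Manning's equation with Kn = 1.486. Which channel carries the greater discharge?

channel A

Channel A: For a triangular section with side slope z = 3.1: A = zy² = 3.1×6.3² = 123 ft²; P = 2y√(1+z²) = 2×6.3×3.257 = 41.04 ft. Hydraulic radius R = A/P = 123/41.04 = 2.998 ft. Q_A = (1.486/0.034)·123·2.998^(2/3)·√0.004202 = 724.7 ft³/s.
Channel B: With bottom width b = 11.8 ft and side slope z = 2.6: A = (b + zy)y = (11.8 + 2.6×4.66)×4.66 = 111.4 ft²; P = b + 2y√(1+z²) = 11.8 + 2×4.66×2.786 = 37.76 ft. Hydraulic radius R = A/P = 111.4/37.76 = 2.951 ft. Q_B = (1.486/0.034)·111.4·2.951^(2/3)·√0.004202 = 649.6 ft³/s.
Q_A = 724.7 ft³/s vs Q_B = 649.6 ft³/s, so channel A carries more.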